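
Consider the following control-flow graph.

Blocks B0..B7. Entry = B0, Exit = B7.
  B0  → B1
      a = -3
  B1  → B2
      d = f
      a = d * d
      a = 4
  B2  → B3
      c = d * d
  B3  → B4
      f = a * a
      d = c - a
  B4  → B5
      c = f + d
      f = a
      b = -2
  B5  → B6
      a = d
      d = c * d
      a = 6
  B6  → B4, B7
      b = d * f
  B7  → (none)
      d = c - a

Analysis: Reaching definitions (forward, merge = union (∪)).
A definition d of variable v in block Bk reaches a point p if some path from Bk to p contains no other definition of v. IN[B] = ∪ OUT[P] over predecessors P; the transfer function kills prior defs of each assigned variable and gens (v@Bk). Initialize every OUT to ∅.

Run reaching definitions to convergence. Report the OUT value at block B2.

Answer: {a@B1, c@B2, d@B1}

Working:
Per-block solution:
  B0:  IN={}  OUT={a@B0}
  B1:  IN={a@B0}  OUT={a@B1, d@B1}
  B2:  IN={a@B1, d@B1}  OUT={a@B1, c@B2, d@B1}
  B3:  IN={a@B1, c@B2, d@B1}  OUT={a@B1, c@B2, d@B3, f@B3}
  B4:  IN={a@B1, a@B5, b@B6, c@B2, c@B4, d@B3, d@B5, f@B3, f@B4}  OUT={a@B1, a@B5, b@B4, c@B4, d@B3, d@B5, f@B4}
  B5:  IN={a@B1, a@B5, b@B4, c@B4, d@B3, d@B5, f@B4}  OUT={a@B5, b@B4, c@B4, d@B5, f@B4}
  B6:  IN={a@B5, b@B4, c@B4, d@B5, f@B4}  OUT={a@B5, b@B6, c@B4, d@B5, f@B4}
  B7:  IN={a@B5, b@B6, c@B4, d@B5, f@B4}  OUT={a@B5, b@B6, c@B4, d@B7, f@B4}

Merge at B2: IN[B2] = OUT[B1] = {a@B1, d@B1}
Applying B2's transfer function to that IN value gives OUT[B2] (row B2 above).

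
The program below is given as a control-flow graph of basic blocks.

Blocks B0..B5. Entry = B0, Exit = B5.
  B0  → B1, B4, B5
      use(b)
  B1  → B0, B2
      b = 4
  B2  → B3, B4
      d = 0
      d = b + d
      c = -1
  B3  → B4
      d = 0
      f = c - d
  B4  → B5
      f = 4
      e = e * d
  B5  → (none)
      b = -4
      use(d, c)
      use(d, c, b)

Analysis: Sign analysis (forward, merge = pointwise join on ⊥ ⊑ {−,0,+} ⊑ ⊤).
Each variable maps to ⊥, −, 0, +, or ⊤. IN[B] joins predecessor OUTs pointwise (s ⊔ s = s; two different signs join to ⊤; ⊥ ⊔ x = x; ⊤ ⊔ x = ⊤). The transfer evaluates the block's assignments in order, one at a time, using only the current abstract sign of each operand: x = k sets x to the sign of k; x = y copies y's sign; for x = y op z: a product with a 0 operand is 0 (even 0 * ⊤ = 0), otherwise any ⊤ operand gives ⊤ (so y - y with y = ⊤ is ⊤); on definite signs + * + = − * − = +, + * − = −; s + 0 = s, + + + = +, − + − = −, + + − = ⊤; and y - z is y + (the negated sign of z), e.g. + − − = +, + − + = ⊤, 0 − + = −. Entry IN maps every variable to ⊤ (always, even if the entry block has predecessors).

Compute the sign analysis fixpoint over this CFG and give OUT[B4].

Answer: {a: ⊤, b: ⊤, c: ⊤, d: ⊤, e: ⊤, f: +}

Derivation:
Per-block solution:
  B0: | IN=(all ⊤) | OUT=(all ⊤)
  B1: | IN=(all ⊤) | OUT={b:+; rest ⊤}
  B2: | IN={b:+; rest ⊤} | OUT={b:+, c:-, d:+; rest ⊤}
  B3: | IN={b:+, c:-, d:+; rest ⊤} | OUT={b:+, c:-, d:0, f:-; rest ⊤}
  B4: | IN=(all ⊤) | OUT={f:+; rest ⊤}
  B5: | IN=(all ⊤) | OUT={b:-; rest ⊤}

Merge at B4: IN[B4] = OUT[B0] ⊔ OUT[B2] ⊔ OUT[B3] = {a: ⊤, b: ⊤, c: ⊤, d: ⊤, e: ⊤, f: ⊤}
Applying B4's transfer function to that IN value gives OUT[B4] (row B4 above).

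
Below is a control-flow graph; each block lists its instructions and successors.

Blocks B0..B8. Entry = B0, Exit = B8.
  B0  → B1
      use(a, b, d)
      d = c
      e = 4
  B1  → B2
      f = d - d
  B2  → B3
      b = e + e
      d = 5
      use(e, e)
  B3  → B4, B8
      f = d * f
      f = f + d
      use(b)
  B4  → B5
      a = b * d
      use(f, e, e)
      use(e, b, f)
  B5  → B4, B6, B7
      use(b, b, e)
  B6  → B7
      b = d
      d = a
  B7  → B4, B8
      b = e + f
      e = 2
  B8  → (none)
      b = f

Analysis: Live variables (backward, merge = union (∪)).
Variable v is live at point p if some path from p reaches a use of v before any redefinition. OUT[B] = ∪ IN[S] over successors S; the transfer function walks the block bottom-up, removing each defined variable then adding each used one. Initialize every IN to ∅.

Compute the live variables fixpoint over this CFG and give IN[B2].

Answer: {e, f}

Derivation:
Fixpoint table:
  B0:  IN={a, b, c, d}  OUT={d, e}
  B1:  IN={d, e}  OUT={e, f}
  B2:  IN={e, f}  OUT={b, d, e, f}
  B3:  IN={b, d, e, f}  OUT={b, d, e, f}
  B4:  IN={b, d, e, f}  OUT={a, b, d, e, f}
  B5:  IN={a, b, d, e, f}  OUT={a, b, d, e, f}
  B6:  IN={a, d, e, f}  OUT={d, e, f}
  B7:  IN={d, e, f}  OUT={b, d, e, f}
  B8:  IN={f}  OUT={}

Merge at B2: OUT[B2] = IN[B3] = {b, d, e, f}
Applying B2's transfer function to that OUT value gives IN[B2] (row B2 above).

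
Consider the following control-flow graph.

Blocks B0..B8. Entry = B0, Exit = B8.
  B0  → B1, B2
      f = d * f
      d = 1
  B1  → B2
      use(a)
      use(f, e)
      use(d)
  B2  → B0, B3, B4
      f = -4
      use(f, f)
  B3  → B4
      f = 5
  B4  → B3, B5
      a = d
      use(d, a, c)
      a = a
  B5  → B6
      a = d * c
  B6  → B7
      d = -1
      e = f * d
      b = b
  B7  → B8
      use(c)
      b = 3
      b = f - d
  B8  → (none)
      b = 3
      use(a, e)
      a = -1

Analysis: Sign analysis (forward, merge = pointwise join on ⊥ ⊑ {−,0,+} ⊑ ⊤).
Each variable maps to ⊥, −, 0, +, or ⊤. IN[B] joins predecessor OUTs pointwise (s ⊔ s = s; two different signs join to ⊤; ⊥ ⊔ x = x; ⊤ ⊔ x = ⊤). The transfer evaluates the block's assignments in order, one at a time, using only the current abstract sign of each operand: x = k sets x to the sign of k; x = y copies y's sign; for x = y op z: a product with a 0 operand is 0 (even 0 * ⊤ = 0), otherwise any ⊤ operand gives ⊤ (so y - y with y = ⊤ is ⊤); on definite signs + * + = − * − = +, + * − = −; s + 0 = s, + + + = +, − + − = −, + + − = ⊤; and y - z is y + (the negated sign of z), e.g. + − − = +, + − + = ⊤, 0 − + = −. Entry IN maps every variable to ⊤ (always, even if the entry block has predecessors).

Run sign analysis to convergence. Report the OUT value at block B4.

Fixpoint table:
  B0:  IN=(all ⊤)  OUT={d:+; rest ⊤}
  B1:  IN={d:+; rest ⊤}  OUT={d:+; rest ⊤}
  B2:  IN={d:+; rest ⊤}  OUT={d:+, f:-; rest ⊤}
  B3:  IN={d:+; rest ⊤}  OUT={d:+, f:+; rest ⊤}
  B4:  IN={d:+; rest ⊤}  OUT={a:+, d:+; rest ⊤}
  B5:  IN={a:+, d:+; rest ⊤}  OUT={d:+; rest ⊤}
  B6:  IN={d:+; rest ⊤}  OUT={d:-; rest ⊤}
  B7:  IN={d:-; rest ⊤}  OUT={d:-; rest ⊤}
  B8:  IN={d:-; rest ⊤}  OUT={a:-, b:+, d:-; rest ⊤}

Merge at B4: IN[B4] = OUT[B2] ⊔ OUT[B3] = {a: ⊤, b: ⊤, c: ⊤, d: +, e: ⊤, f: ⊤}
Applying B4's transfer function to that IN value gives OUT[B4] (row B4 above).

Answer: {a: +, b: ⊤, c: ⊤, d: +, e: ⊤, f: ⊤}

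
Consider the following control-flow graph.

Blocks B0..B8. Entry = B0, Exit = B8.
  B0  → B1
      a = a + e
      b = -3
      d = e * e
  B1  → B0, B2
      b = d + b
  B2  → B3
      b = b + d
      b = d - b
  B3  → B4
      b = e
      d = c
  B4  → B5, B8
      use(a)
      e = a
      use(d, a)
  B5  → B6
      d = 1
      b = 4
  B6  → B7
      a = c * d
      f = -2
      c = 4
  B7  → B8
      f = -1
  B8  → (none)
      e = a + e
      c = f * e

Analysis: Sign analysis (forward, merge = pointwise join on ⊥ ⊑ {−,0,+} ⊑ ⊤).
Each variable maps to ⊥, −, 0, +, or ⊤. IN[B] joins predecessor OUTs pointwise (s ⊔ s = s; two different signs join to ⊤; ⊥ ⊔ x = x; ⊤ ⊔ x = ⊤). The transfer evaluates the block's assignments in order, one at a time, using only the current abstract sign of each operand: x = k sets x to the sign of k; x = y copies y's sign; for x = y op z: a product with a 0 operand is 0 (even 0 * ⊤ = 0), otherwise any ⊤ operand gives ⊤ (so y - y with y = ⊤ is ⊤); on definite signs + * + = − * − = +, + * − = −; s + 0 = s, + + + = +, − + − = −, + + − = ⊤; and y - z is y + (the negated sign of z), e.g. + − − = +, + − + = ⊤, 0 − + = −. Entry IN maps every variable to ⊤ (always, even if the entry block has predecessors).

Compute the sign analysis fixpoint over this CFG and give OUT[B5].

Per-block solution:
  B0:   IN=(all ⊤)   OUT={b:-; rest ⊤}
  B1:   IN={b:-; rest ⊤}   OUT=(all ⊤)
  B2:   IN=(all ⊤)   OUT=(all ⊤)
  B3:   IN=(all ⊤)   OUT=(all ⊤)
  B4:   IN=(all ⊤)   OUT=(all ⊤)
  B5:   IN=(all ⊤)   OUT={b:+, d:+; rest ⊤}
  B6:   IN={b:+, d:+; rest ⊤}   OUT={b:+, c:+, d:+, f:-; rest ⊤}
  B7:   IN={b:+, c:+, d:+, f:-; rest ⊤}   OUT={b:+, c:+, d:+, f:-; rest ⊤}
  B8:   IN=(all ⊤)   OUT=(all ⊤)

Merge at B5: IN[B5] = OUT[B4] = {a: ⊤, b: ⊤, c: ⊤, d: ⊤, e: ⊤, f: ⊤}
Applying B5's transfer function to that IN value gives OUT[B5] (row B5 above).

Answer: {a: ⊤, b: +, c: ⊤, d: +, e: ⊤, f: ⊤}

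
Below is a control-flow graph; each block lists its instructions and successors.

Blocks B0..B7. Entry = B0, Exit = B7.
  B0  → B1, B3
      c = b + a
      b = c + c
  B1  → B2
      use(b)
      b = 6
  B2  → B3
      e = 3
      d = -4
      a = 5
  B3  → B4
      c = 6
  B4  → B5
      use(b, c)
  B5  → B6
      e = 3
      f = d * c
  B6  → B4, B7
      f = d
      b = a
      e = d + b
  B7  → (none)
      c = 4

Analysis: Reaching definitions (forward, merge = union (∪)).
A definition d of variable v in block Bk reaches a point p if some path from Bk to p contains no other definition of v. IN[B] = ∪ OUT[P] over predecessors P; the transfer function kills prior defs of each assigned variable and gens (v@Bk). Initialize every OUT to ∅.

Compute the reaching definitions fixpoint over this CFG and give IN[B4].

Answer: {a@B2, b@B0, b@B1, b@B6, c@B3, d@B2, e@B2, e@B6, f@B6}

Working:
Per-block solution:
  B0:   IN={}   OUT={b@B0, c@B0}
  B1:   IN={b@B0, c@B0}   OUT={b@B1, c@B0}
  B2:   IN={b@B1, c@B0}   OUT={a@B2, b@B1, c@B0, d@B2, e@B2}
  B3:   IN={a@B2, b@B0, b@B1, c@B0, d@B2, e@B2}   OUT={a@B2, b@B0, b@B1, c@B3, d@B2, e@B2}
  B4:   IN={a@B2, b@B0, b@B1, b@B6, c@B3, d@B2, e@B2, e@B6, f@B6}   OUT={a@B2, b@B0, b@B1, b@B6, c@B3, d@B2, e@B2, e@B6, f@B6}
  B5:   IN={a@B2, b@B0, b@B1, b@B6, c@B3, d@B2, e@B2, e@B6, f@B6}   OUT={a@B2, b@B0, b@B1, b@B6, c@B3, d@B2, e@B5, f@B5}
  B6:   IN={a@B2, b@B0, b@B1, b@B6, c@B3, d@B2, e@B5, f@B5}   OUT={a@B2, b@B6, c@B3, d@B2, e@B6, f@B6}
  B7:   IN={a@B2, b@B6, c@B3, d@B2, e@B6, f@B6}   OUT={a@B2, b@B6, c@B7, d@B2, e@B6, f@B6}

Merge at B4: IN[B4] = OUT[B3] ⊔ OUT[B6] = {a@B2, b@B0, b@B1, b@B6, c@B3, d@B2, e@B2, e@B6, f@B6}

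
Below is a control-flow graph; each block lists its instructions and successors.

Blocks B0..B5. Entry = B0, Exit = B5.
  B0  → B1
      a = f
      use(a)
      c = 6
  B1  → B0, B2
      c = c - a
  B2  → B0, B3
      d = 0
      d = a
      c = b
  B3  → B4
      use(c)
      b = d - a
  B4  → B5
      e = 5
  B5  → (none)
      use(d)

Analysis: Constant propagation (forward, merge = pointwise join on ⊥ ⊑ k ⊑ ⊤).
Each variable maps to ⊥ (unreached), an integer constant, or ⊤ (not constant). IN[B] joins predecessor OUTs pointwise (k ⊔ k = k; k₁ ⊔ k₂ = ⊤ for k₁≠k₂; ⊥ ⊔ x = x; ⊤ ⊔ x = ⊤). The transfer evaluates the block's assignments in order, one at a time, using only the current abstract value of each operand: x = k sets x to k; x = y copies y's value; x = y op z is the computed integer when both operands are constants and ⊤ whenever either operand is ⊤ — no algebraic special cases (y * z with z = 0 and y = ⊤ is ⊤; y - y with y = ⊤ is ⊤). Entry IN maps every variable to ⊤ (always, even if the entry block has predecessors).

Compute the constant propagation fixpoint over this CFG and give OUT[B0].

Answer: {a: ⊤, b: ⊤, c: 6, d: ⊤, e: ⊤, f: ⊤}

Trace:
Converged values:
  B0:  IN=(all ⊤)  OUT={c:6; rest ⊤}
  B1:  IN={c:6; rest ⊤}  OUT=(all ⊤)
  B2:  IN=(all ⊤)  OUT=(all ⊤)
  B3:  IN=(all ⊤)  OUT=(all ⊤)
  B4:  IN=(all ⊤)  OUT={e:5; rest ⊤}
  B5:  IN={e:5; rest ⊤}  OUT={e:5; rest ⊤}

Merge at B0 (entry node, so the boundary value (all ⊤) is joined with the incoming edge(s)): IN[B0] = (all ⊤) ⊔ OUT[B1] ⊔ OUT[B2] = {a: ⊤, b: ⊤, c: ⊤, d: ⊤, e: ⊤, f: ⊤}
Applying B0's transfer function to that IN value gives OUT[B0] (row B0 above).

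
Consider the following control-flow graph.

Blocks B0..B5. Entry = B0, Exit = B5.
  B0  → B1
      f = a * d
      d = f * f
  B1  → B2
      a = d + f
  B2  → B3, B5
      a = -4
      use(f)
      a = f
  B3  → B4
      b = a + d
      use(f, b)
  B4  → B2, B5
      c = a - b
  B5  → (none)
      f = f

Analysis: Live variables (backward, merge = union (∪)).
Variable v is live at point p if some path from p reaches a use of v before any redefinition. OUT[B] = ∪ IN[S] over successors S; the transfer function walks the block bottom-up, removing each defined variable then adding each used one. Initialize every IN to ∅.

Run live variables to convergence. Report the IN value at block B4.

Answer: {a, b, d, f}

Working:
Converged values:
  B0:   IN={a, d}   OUT={d, f}
  B1:   IN={d, f}   OUT={d, f}
  B2:   IN={d, f}   OUT={a, d, f}
  B3:   IN={a, d, f}   OUT={a, b, d, f}
  B4:   IN={a, b, d, f}   OUT={d, f}
  B5:   IN={f}   OUT={}

Merge at B4: OUT[B4] = IN[B2] ⊔ IN[B5] = {d, f}
Applying B4's transfer function to that OUT value gives IN[B4] (row B4 above).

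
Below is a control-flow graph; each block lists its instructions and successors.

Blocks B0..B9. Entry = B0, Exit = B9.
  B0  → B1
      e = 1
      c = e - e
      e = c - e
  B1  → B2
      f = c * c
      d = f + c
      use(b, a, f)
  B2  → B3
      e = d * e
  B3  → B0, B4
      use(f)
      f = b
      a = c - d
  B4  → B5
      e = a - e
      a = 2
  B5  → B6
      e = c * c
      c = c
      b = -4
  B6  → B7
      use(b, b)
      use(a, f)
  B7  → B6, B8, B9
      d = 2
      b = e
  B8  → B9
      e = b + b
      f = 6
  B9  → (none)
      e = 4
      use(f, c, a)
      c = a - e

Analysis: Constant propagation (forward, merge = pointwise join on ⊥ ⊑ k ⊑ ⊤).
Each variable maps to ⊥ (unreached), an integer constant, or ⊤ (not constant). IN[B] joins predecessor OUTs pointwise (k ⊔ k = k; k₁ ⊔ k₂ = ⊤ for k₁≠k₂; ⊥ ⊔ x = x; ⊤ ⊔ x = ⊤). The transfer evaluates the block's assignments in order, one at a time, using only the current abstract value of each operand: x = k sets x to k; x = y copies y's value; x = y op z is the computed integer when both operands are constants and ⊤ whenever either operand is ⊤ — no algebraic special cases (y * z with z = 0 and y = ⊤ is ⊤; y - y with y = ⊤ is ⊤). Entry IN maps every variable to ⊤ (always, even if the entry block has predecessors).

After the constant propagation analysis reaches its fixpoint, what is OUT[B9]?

Answer: {a: 2, b: 0, c: -2, d: 2, e: 4, f: ⊤}

Trace:
Converged values:
  B0:   IN=(all ⊤)   OUT={c:0, e:-1; rest ⊤}
  B1:   IN={c:0, e:-1; rest ⊤}   OUT={c:0, d:0, e:-1, f:0; rest ⊤}
  B2:   IN={c:0, d:0, e:-1, f:0; rest ⊤}   OUT={c:0, d:0, e:0, f:0; rest ⊤}
  B3:   IN={c:0, d:0, e:0, f:0; rest ⊤}   OUT={a:0, c:0, d:0, e:0; rest ⊤}
  B4:   IN={a:0, c:0, d:0, e:0; rest ⊤}   OUT={a:2, c:0, d:0, e:0; rest ⊤}
  B5:   IN={a:2, c:0, d:0, e:0; rest ⊤}   OUT={a:2, b:-4, c:0, d:0, e:0; rest ⊤}
  B6:   IN={a:2, c:0, e:0; rest ⊤}   OUT={a:2, c:0, e:0; rest ⊤}
  B7:   IN={a:2, c:0, e:0; rest ⊤}   OUT={a:2, b:0, c:0, d:2, e:0; rest ⊤}
  B8:   IN={a:2, b:0, c:0, d:2, e:0; rest ⊤}   OUT={a:2, b:0, c:0, d:2, e:0, f:6; rest ⊤}
  B9:   IN={a:2, b:0, c:0, d:2, e:0; rest ⊤}   OUT={a:2, b:0, c:-2, d:2, e:4; rest ⊤}

Merge at B9: IN[B9] = OUT[B7] ⊔ OUT[B8] = {a: 2, b: 0, c: 0, d: 2, e: 0, f: ⊤}
Applying B9's transfer function to that IN value gives OUT[B9] (row B9 above).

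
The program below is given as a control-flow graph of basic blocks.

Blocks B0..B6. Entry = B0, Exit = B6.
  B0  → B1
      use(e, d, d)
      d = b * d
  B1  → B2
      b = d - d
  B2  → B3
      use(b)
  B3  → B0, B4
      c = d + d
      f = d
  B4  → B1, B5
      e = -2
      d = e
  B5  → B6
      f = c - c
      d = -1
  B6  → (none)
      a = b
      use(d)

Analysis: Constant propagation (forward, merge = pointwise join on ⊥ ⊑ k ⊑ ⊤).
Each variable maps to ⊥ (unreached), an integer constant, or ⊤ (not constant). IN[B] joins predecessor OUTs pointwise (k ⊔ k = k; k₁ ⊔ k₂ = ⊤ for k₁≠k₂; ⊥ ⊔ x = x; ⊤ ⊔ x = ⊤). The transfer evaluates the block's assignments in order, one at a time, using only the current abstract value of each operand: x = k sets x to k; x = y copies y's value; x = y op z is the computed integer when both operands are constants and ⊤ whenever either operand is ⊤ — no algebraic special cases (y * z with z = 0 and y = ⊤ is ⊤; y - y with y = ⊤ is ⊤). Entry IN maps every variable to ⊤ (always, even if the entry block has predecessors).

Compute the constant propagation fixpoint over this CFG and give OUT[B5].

Per-block solution:
  B0: | IN=(all ⊤) | OUT=(all ⊤)
  B1: | IN=(all ⊤) | OUT=(all ⊤)
  B2: | IN=(all ⊤) | OUT=(all ⊤)
  B3: | IN=(all ⊤) | OUT=(all ⊤)
  B4: | IN=(all ⊤) | OUT={d:-2, e:-2; rest ⊤}
  B5: | IN={d:-2, e:-2; rest ⊤} | OUT={d:-1, e:-2; rest ⊤}
  B6: | IN={d:-1, e:-2; rest ⊤} | OUT={d:-1, e:-2; rest ⊤}

Merge at B5: IN[B5] = OUT[B4] = {a: ⊤, b: ⊤, c: ⊤, d: -2, e: -2, f: ⊤}
Applying B5's transfer function to that IN value gives OUT[B5] (row B5 above).

Answer: {a: ⊤, b: ⊤, c: ⊤, d: -1, e: -2, f: ⊤}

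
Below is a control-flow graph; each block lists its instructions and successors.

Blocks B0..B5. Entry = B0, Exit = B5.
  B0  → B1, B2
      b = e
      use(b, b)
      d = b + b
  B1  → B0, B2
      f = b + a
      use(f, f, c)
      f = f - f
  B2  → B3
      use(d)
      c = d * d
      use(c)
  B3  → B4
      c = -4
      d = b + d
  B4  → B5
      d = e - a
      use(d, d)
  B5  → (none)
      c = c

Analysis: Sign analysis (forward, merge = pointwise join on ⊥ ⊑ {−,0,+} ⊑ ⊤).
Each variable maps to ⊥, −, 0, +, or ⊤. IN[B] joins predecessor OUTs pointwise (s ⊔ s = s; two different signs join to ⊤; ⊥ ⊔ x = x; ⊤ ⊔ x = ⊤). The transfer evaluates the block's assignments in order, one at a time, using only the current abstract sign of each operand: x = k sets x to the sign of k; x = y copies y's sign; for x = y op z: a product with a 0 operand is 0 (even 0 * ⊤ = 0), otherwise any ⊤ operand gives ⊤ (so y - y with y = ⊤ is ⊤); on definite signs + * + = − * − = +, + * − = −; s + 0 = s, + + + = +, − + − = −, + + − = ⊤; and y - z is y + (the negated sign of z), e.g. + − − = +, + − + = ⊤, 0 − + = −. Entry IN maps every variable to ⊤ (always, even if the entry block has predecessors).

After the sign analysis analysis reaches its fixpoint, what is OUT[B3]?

Converged values:
  B0:   IN=(all ⊤)   OUT=(all ⊤)
  B1:   IN=(all ⊤)   OUT=(all ⊤)
  B2:   IN=(all ⊤)   OUT=(all ⊤)
  B3:   IN=(all ⊤)   OUT={c:-; rest ⊤}
  B4:   IN={c:-; rest ⊤}   OUT={c:-; rest ⊤}
  B5:   IN={c:-; rest ⊤}   OUT={c:-; rest ⊤}

Merge at B3: IN[B3] = OUT[B2] = {a: ⊤, b: ⊤, c: ⊤, d: ⊤, e: ⊤, f: ⊤}
Applying B3's transfer function to that IN value gives OUT[B3] (row B3 above).

Answer: {a: ⊤, b: ⊤, c: -, d: ⊤, e: ⊤, f: ⊤}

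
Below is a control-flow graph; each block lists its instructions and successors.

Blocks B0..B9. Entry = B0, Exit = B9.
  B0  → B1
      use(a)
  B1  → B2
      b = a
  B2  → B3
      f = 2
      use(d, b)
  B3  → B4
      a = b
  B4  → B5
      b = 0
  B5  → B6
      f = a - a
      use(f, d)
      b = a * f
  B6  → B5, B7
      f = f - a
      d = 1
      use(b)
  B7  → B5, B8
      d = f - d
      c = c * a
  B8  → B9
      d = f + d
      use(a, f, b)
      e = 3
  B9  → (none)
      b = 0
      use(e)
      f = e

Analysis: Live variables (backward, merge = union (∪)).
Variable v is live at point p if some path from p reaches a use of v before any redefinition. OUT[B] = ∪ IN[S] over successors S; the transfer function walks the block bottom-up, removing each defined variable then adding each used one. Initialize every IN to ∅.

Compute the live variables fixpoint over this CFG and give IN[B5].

Per-block solution:
  B0:  IN={a, c, d}  OUT={a, c, d}
  B1:  IN={a, c, d}  OUT={b, c, d}
  B2:  IN={b, c, d}  OUT={b, c, d}
  B3:  IN={b, c, d}  OUT={a, c, d}
  B4:  IN={a, c, d}  OUT={a, c, d}
  B5:  IN={a, c, d}  OUT={a, b, c, f}
  B6:  IN={a, b, c, f}  OUT={a, b, c, d, f}
  B7:  IN={a, b, c, d, f}  OUT={a, b, c, d, f}
  B8:  IN={a, b, d, f}  OUT={e}
  B9:  IN={e}  OUT={}

Merge at B5: OUT[B5] = IN[B6] = {a, b, c, f}
Applying B5's transfer function to that OUT value gives IN[B5] (row B5 above).

Answer: {a, c, d}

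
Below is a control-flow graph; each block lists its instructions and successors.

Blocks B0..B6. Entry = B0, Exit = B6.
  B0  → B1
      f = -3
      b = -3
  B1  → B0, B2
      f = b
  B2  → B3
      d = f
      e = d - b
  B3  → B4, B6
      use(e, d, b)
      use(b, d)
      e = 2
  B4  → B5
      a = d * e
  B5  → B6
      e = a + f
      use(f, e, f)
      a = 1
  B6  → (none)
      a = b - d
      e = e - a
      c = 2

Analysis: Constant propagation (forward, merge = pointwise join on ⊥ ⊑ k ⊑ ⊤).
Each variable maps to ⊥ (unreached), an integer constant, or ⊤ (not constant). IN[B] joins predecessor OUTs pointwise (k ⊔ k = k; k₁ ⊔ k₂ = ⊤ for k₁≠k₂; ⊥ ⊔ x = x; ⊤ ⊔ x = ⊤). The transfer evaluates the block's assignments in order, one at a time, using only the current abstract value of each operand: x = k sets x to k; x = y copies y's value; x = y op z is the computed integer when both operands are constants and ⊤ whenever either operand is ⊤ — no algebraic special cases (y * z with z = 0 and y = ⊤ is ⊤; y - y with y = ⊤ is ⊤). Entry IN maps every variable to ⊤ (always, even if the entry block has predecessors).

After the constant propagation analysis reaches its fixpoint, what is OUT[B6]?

Fixpoint table:
  B0: | IN=(all ⊤) | OUT={b:-3, f:-3; rest ⊤}
  B1: | IN={b:-3, f:-3; rest ⊤} | OUT={b:-3, f:-3; rest ⊤}
  B2: | IN={b:-3, f:-3; rest ⊤} | OUT={b:-3, d:-3, e:0, f:-3; rest ⊤}
  B3: | IN={b:-3, d:-3, e:0, f:-3; rest ⊤} | OUT={b:-3, d:-3, e:2, f:-3; rest ⊤}
  B4: | IN={b:-3, d:-3, e:2, f:-3; rest ⊤} | OUT={a:-6, b:-3, d:-3, e:2, f:-3; rest ⊤}
  B5: | IN={a:-6, b:-3, d:-3, e:2, f:-3; rest ⊤} | OUT={a:1, b:-3, d:-3, e:-9, f:-3; rest ⊤}
  B6: | IN={b:-3, d:-3, f:-3; rest ⊤} | OUT={a:0, b:-3, c:2, d:-3, f:-3; rest ⊤}

Merge at B6: IN[B6] = OUT[B3] ⊔ OUT[B5] = {a: ⊤, b: -3, c: ⊤, d: -3, e: ⊤, f: -3}
Applying B6's transfer function to that IN value gives OUT[B6] (row B6 above).

Answer: {a: 0, b: -3, c: 2, d: -3, e: ⊤, f: -3}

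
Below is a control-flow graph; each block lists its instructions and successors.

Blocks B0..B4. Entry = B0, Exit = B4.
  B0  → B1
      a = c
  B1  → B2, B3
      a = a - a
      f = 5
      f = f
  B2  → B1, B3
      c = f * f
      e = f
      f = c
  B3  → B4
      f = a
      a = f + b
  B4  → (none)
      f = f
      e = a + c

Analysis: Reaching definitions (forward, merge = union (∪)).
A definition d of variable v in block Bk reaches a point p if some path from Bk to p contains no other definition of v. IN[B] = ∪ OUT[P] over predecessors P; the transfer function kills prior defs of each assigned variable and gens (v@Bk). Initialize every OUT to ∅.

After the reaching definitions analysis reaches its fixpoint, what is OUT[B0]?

Converged values:
  B0: | IN={} | OUT={a@B0}
  B1: | IN={a@B0, a@B1, c@B2, e@B2, f@B2} | OUT={a@B1, c@B2, e@B2, f@B1}
  B2: | IN={a@B1, c@B2, e@B2, f@B1} | OUT={a@B1, c@B2, e@B2, f@B2}
  B3: | IN={a@B1, c@B2, e@B2, f@B1, f@B2} | OUT={a@B3, c@B2, e@B2, f@B3}
  B4: | IN={a@B3, c@B2, e@B2, f@B3} | OUT={a@B3, c@B2, e@B4, f@B4}

B0 is the boundary node: IN[B0] = {}
Applying B0's transfer function to that IN value gives OUT[B0] (row B0 above).

Answer: {a@B0}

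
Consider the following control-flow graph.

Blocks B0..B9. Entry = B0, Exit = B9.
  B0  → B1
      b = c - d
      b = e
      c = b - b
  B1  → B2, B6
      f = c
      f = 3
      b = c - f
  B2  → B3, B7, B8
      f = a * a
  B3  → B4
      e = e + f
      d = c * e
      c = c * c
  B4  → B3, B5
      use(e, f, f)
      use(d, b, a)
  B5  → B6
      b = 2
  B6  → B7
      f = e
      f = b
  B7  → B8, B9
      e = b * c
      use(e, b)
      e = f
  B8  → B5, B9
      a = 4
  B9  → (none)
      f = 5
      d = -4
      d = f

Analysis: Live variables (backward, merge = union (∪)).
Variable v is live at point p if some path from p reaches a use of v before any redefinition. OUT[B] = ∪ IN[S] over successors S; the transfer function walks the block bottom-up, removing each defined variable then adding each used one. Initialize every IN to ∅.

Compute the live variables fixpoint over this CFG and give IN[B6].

Answer: {b, c, e}

Trace:
Per-block solution:
  B0: | IN={a, c, d, e} | OUT={a, c, e}
  B1: | IN={a, c, e} | OUT={a, b, c, e}
  B2: | IN={a, b, c, e} | OUT={a, b, c, e, f}
  B3: | IN={a, b, c, e, f} | OUT={a, b, c, d, e, f}
  B4: | IN={a, b, c, d, e, f} | OUT={a, b, c, e, f}
  B5: | IN={c, e} | OUT={b, c, e}
  B6: | IN={b, c, e} | OUT={b, c, f}
  B7: | IN={b, c, f} | OUT={c, e}
  B8: | IN={c, e} | OUT={c, e}
  B9: | IN={} | OUT={}

Merge at B6: OUT[B6] = IN[B7] = {b, c, f}
Applying B6's transfer function to that OUT value gives IN[B6] (row B6 above).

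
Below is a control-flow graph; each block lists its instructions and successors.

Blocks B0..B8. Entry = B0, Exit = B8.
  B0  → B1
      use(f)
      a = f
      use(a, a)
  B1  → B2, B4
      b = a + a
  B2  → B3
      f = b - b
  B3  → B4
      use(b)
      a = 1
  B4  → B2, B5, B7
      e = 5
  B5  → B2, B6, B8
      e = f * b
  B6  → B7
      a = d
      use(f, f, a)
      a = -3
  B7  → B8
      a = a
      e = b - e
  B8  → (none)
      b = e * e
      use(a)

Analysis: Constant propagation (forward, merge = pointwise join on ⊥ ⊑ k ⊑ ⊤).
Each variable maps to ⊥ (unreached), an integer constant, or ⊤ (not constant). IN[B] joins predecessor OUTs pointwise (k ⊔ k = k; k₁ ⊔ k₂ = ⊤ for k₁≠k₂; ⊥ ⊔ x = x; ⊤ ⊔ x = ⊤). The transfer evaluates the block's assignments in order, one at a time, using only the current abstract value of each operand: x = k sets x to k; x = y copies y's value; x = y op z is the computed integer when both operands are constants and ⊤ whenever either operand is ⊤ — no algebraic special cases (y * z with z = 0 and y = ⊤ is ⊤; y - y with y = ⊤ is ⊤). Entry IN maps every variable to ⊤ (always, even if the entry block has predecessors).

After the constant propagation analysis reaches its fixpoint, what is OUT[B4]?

Answer: {a: ⊤, b: ⊤, c: ⊤, d: ⊤, e: 5, f: ⊤}

Working:
Fixpoint table:
  B0:  IN=(all ⊤)  OUT=(all ⊤)
  B1:  IN=(all ⊤)  OUT=(all ⊤)
  B2:  IN=(all ⊤)  OUT=(all ⊤)
  B3:  IN=(all ⊤)  OUT={a:1; rest ⊤}
  B4:  IN=(all ⊤)  OUT={e:5; rest ⊤}
  B5:  IN={e:5; rest ⊤}  OUT=(all ⊤)
  B6:  IN=(all ⊤)  OUT={a:-3; rest ⊤}
  B7:  IN=(all ⊤)  OUT=(all ⊤)
  B8:  IN=(all ⊤)  OUT=(all ⊤)

Merge at B4: IN[B4] = OUT[B1] ⊔ OUT[B3] = {a: ⊤, b: ⊤, c: ⊤, d: ⊤, e: ⊤, f: ⊤}
Applying B4's transfer function to that IN value gives OUT[B4] (row B4 above).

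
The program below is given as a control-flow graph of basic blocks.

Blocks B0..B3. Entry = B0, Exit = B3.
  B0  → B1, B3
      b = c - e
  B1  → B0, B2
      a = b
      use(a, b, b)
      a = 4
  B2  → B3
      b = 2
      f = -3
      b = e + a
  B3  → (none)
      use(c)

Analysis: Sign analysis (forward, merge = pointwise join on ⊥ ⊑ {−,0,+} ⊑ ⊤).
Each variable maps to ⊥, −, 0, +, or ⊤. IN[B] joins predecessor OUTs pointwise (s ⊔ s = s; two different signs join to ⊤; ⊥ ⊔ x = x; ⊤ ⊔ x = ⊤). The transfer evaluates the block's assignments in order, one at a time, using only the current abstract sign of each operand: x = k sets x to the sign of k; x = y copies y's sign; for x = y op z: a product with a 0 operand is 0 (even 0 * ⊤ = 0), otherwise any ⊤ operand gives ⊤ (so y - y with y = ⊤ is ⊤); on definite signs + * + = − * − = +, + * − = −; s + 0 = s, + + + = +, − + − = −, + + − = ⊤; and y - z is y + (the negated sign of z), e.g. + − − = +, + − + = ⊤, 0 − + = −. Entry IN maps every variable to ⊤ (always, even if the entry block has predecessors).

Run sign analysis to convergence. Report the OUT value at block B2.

Converged values:
  B0: | IN=(all ⊤) | OUT=(all ⊤)
  B1: | IN=(all ⊤) | OUT={a:+; rest ⊤}
  B2: | IN={a:+; rest ⊤} | OUT={a:+, f:-; rest ⊤}
  B3: | IN=(all ⊤) | OUT=(all ⊤)

Merge at B2: IN[B2] = OUT[B1] = {a: +, b: ⊤, c: ⊤, d: ⊤, e: ⊤, f: ⊤}
Applying B2's transfer function to that IN value gives OUT[B2] (row B2 above).

Answer: {a: +, b: ⊤, c: ⊤, d: ⊤, e: ⊤, f: -}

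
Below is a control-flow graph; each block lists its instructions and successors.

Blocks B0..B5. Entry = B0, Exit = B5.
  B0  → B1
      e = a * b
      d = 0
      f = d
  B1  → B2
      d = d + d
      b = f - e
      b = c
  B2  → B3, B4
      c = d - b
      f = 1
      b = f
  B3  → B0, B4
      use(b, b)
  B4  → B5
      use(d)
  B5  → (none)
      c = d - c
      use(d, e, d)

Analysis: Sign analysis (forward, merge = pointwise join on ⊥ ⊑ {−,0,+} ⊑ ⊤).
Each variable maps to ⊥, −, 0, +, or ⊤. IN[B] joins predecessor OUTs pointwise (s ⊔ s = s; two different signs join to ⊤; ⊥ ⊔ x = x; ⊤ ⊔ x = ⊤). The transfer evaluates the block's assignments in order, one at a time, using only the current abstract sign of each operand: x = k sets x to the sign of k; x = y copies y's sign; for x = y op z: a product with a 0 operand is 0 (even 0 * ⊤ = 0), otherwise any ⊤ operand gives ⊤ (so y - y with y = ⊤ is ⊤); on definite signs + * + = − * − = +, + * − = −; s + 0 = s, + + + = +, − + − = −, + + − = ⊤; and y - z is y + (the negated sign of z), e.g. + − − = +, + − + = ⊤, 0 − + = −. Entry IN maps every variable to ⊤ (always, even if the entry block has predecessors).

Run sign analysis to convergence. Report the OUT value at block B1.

Converged values:
  B0:   IN=(all ⊤)   OUT={d:0, f:0; rest ⊤}
  B1:   IN={d:0, f:0; rest ⊤}   OUT={d:0, f:0; rest ⊤}
  B2:   IN={d:0, f:0; rest ⊤}   OUT={b:+, d:0, f:+; rest ⊤}
  B3:   IN={b:+, d:0, f:+; rest ⊤}   OUT={b:+, d:0, f:+; rest ⊤}
  B4:   IN={b:+, d:0, f:+; rest ⊤}   OUT={b:+, d:0, f:+; rest ⊤}
  B5:   IN={b:+, d:0, f:+; rest ⊤}   OUT={b:+, d:0, f:+; rest ⊤}

Merge at B1: IN[B1] = OUT[B0] = {a: ⊤, b: ⊤, c: ⊤, d: 0, e: ⊤, f: 0}
Applying B1's transfer function to that IN value gives OUT[B1] (row B1 above).

Answer: {a: ⊤, b: ⊤, c: ⊤, d: 0, e: ⊤, f: 0}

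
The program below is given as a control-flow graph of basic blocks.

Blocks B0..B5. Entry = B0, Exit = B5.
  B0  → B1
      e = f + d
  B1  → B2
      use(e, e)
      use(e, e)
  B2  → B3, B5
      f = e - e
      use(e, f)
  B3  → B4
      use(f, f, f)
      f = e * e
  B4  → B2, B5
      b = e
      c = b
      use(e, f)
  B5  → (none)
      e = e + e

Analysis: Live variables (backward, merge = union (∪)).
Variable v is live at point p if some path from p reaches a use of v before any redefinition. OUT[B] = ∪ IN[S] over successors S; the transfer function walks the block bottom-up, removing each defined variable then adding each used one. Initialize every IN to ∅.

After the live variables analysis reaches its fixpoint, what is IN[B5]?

Answer: {e}

Derivation:
Fixpoint table:
  B0:   IN={d, f}   OUT={e}
  B1:   IN={e}   OUT={e}
  B2:   IN={e}   OUT={e, f}
  B3:   IN={e, f}   OUT={e, f}
  B4:   IN={e, f}   OUT={e}
  B5:   IN={e}   OUT={}

B5 is the boundary node: OUT[B5] = {}
Applying B5's transfer function to that OUT value gives IN[B5] (row B5 above).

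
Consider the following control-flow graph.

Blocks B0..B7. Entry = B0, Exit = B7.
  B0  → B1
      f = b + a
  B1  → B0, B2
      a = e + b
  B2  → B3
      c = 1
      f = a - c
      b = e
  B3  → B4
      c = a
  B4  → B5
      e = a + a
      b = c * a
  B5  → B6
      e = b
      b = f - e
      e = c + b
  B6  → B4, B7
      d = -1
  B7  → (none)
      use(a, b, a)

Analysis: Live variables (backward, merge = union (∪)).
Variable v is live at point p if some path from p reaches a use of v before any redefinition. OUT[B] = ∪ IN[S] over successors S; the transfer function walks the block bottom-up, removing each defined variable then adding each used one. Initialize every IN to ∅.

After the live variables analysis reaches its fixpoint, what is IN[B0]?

Converged values:
  B0:   IN={a, b, e}   OUT={b, e}
  B1:   IN={b, e}   OUT={a, b, e}
  B2:   IN={a, e}   OUT={a, f}
  B3:   IN={a, f}   OUT={a, c, f}
  B4:   IN={a, c, f}   OUT={a, b, c, f}
  B5:   IN={a, b, c, f}   OUT={a, b, c, f}
  B6:   IN={a, b, c, f}   OUT={a, b, c, f}
  B7:   IN={a, b}   OUT={}

Merge at B0: OUT[B0] = IN[B1] = {b, e}
Applying B0's transfer function to that OUT value gives IN[B0] (row B0 above).

Answer: {a, b, e}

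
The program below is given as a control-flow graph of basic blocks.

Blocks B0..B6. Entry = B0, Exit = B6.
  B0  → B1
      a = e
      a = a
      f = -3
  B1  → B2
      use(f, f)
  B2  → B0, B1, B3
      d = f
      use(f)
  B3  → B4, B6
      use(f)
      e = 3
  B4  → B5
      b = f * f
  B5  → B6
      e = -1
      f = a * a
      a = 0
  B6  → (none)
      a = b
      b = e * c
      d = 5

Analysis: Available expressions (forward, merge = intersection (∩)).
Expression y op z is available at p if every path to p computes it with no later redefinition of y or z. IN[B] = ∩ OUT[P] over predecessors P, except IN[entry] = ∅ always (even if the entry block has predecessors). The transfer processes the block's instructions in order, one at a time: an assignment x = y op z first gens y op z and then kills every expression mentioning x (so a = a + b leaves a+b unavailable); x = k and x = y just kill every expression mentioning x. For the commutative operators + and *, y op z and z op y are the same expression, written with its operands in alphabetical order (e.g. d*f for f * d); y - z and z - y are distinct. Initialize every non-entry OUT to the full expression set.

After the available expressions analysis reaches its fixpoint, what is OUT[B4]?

Converged values:
  B0:   IN={}   OUT={}
  B1:   IN={}   OUT={}
  B2:   IN={}   OUT={}
  B3:   IN={}   OUT={}
  B4:   IN={}   OUT={f*f}
  B5:   IN={f*f}   OUT={}
  B6:   IN={}   OUT={c*e}

Merge at B4: IN[B4] = OUT[B3] = {}
Applying B4's transfer function to that IN value gives OUT[B4] (row B4 above).

Answer: {f*f}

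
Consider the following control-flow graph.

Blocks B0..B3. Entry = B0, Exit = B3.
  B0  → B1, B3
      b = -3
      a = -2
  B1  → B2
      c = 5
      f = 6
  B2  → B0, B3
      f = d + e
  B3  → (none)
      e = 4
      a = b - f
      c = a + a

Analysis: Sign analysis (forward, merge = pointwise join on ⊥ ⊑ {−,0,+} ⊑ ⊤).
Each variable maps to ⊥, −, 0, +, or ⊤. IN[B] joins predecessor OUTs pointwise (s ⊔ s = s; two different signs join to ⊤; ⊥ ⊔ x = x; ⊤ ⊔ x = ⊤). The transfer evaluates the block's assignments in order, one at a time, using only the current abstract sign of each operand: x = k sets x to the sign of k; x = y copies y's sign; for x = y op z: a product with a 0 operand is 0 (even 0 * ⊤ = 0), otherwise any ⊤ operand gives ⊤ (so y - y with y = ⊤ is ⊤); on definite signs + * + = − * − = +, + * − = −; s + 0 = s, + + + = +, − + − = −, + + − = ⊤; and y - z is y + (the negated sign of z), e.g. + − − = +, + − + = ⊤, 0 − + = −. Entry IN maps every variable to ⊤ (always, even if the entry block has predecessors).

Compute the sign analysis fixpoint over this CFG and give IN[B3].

Converged values:
  B0:  IN=(all ⊤)  OUT={a:-, b:-; rest ⊤}
  B1:  IN={a:-, b:-; rest ⊤}  OUT={a:-, b:-, c:+, f:+; rest ⊤}
  B2:  IN={a:-, b:-, c:+, f:+; rest ⊤}  OUT={a:-, b:-, c:+; rest ⊤}
  B3:  IN={a:-, b:-; rest ⊤}  OUT={b:-, e:+; rest ⊤}

Merge at B3: IN[B3] = OUT[B0] ⊔ OUT[B2] = {a: -, b: -, c: ⊤, d: ⊤, e: ⊤, f: ⊤}

Answer: {a: -, b: -, c: ⊤, d: ⊤, e: ⊤, f: ⊤}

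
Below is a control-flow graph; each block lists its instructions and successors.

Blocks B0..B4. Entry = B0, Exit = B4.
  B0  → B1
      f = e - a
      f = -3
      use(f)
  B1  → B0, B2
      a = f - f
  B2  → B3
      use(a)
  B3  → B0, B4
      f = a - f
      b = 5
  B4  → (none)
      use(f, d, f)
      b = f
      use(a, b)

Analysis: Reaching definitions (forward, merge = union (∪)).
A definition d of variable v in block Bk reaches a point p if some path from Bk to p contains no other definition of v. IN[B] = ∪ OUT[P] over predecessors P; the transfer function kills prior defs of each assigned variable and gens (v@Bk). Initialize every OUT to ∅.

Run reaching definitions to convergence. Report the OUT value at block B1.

Per-block solution:
  B0:   IN={a@B1, b@B3, f@B0, f@B3}   OUT={a@B1, b@B3, f@B0}
  B1:   IN={a@B1, b@B3, f@B0}   OUT={a@B1, b@B3, f@B0}
  B2:   IN={a@B1, b@B3, f@B0}   OUT={a@B1, b@B3, f@B0}
  B3:   IN={a@B1, b@B3, f@B0}   OUT={a@B1, b@B3, f@B3}
  B4:   IN={a@B1, b@B3, f@B3}   OUT={a@B1, b@B4, f@B3}

Merge at B1: IN[B1] = OUT[B0] = {a@B1, b@B3, f@B0}
Applying B1's transfer function to that IN value gives OUT[B1] (row B1 above).

Answer: {a@B1, b@B3, f@B0}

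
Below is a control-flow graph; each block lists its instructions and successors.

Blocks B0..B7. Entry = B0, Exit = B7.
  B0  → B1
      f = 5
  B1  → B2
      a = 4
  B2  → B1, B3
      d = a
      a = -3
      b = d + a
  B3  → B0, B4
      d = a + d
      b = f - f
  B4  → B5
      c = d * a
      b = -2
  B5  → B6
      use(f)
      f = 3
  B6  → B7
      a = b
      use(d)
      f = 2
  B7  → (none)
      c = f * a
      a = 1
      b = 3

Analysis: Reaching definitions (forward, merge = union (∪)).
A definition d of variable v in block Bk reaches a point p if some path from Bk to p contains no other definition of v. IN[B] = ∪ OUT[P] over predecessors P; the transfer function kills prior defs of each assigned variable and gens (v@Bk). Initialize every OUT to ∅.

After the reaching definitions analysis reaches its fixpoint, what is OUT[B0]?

Converged values:
  B0: | IN={a@B2, b@B3, d@B3, f@B0} | OUT={a@B2, b@B3, d@B3, f@B0}
  B1: | IN={a@B2, b@B2, b@B3, d@B2, d@B3, f@B0} | OUT={a@B1, b@B2, b@B3, d@B2, d@B3, f@B0}
  B2: | IN={a@B1, b@B2, b@B3, d@B2, d@B3, f@B0} | OUT={a@B2, b@B2, d@B2, f@B0}
  B3: | IN={a@B2, b@B2, d@B2, f@B0} | OUT={a@B2, b@B3, d@B3, f@B0}
  B4: | IN={a@B2, b@B3, d@B3, f@B0} | OUT={a@B2, b@B4, c@B4, d@B3, f@B0}
  B5: | IN={a@B2, b@B4, c@B4, d@B3, f@B0} | OUT={a@B2, b@B4, c@B4, d@B3, f@B5}
  B6: | IN={a@B2, b@B4, c@B4, d@B3, f@B5} | OUT={a@B6, b@B4, c@B4, d@B3, f@B6}
  B7: | IN={a@B6, b@B4, c@B4, d@B3, f@B6} | OUT={a@B7, b@B7, c@B7, d@B3, f@B6}

Merge at B0 (entry node, so the boundary value {} is joined with the incoming edge(s)): IN[B0] = {} ⊔ OUT[B3] = {a@B2, b@B3, d@B3, f@B0}
Applying B0's transfer function to that IN value gives OUT[B0] (row B0 above).

Answer: {a@B2, b@B3, d@B3, f@B0}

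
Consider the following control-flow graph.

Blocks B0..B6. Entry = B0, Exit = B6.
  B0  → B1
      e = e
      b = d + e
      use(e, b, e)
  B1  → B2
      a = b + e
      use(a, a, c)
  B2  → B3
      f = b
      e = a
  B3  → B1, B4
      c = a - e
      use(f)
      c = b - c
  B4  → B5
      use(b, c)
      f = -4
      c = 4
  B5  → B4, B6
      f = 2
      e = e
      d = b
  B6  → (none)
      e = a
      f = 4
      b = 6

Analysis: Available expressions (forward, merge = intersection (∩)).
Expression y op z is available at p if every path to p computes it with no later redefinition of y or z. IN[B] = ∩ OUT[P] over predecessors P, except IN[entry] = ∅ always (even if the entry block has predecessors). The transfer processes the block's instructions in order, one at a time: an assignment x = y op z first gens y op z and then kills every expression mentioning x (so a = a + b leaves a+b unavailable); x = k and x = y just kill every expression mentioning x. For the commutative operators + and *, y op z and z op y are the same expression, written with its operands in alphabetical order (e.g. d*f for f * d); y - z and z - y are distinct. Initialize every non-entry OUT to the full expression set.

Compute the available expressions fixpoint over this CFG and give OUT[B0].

Answer: {d+e}

Working:
Per-block solution:
  B0:   IN={}   OUT={d+e}
  B1:   IN={}   OUT={b+e}
  B2:   IN={b+e}   OUT={}
  B3:   IN={}   OUT={a-e}
  B4:   IN={}   OUT={}
  B5:   IN={}   OUT={}
  B6:   IN={}   OUT={}

B0 is the boundary node: IN[B0] = {}
Applying B0's transfer function to that IN value gives OUT[B0] (row B0 above).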